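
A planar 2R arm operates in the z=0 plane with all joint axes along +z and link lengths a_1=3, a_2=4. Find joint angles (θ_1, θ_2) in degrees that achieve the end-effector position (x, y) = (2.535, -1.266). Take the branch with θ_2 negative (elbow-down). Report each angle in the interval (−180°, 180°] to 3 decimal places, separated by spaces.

59.992 -135.002

cos θ_2 = (8.0290−3²−4²)/(2·3·4) = -0.7071; θ_2 = -135.0015° (elbow-down)
β = atan2(-1.2660,2.5350) = -26.5379°; ψ = atan2(-2.8284,0.1715) = -86.5301°
θ_1 = β − ψ = 59.9922°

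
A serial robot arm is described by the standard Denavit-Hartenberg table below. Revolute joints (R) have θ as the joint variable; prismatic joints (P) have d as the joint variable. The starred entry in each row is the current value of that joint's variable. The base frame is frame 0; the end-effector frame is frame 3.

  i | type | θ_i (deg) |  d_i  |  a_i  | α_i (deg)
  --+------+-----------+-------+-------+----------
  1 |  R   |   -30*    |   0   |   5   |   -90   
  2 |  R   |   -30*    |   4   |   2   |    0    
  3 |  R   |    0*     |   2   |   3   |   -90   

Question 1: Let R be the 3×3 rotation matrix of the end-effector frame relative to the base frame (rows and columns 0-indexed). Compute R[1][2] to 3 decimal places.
-0.250

End-effector z-axis (col 2 of R) = (0.4330,-0.2500,-0.8660)
R[1][2] = -0.2500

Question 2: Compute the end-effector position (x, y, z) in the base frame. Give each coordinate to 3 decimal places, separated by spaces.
11.080 0.531 2.500

after link 1: o_1 = (4.3301, -2.5000, 0.0000)
after link 2: o_2 = (7.8301, 0.0981, 1.0000)
after link 3: o_3 = (11.0801, 0.5311, 2.5000)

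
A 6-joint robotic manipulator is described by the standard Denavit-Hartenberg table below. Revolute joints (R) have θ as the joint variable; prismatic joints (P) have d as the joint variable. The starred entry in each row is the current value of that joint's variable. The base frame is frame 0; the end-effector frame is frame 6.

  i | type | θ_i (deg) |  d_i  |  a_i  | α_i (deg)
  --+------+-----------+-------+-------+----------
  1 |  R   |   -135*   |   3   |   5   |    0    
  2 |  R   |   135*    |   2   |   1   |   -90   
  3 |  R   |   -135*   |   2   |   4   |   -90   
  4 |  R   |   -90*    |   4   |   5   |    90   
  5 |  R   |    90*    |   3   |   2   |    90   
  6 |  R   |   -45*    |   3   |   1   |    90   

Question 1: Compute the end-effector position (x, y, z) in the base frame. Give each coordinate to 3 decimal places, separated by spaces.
1.000 6.464 10.950

after link 1: o_1 = (-3.5355, -3.5355, 3.0000)
after link 2: o_2 = (-2.5355, -3.5355, 5.0000)
after link 3: o_3 = (-5.3640, -1.5355, 7.8284)
after link 4: o_4 = (-2.5355, 3.4645, 10.6569)
after link 5: o_5 = (1.0000, 3.4645, 9.9497)
after link 6: o_6 = (1.0000, 6.4645, 10.9497)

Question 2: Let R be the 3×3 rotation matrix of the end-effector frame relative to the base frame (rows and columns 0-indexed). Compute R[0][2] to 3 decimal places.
End-effector z-axis (col 2 of R) = (-1.0000,-0.0000,0.0000)
R[0][2] = -1.0000

-1.000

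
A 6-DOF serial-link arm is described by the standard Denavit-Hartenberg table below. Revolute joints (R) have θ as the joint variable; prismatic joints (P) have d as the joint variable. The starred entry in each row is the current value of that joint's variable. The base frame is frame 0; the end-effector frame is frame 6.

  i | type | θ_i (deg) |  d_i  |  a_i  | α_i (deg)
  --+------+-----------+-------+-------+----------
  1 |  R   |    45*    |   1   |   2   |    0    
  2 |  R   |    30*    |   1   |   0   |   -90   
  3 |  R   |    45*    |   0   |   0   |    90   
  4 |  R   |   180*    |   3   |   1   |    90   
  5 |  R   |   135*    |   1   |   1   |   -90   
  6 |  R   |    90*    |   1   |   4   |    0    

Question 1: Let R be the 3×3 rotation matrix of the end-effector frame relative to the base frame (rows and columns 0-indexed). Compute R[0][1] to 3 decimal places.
End-effector y-axis (col 1 of R) = (-0.2588,-0.9659,-0.0000)
R[0][1] = -0.2588

-0.259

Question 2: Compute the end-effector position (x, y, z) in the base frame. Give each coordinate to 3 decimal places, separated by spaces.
after link 1: o_1 = (1.4142, 1.4142, 1.0000)
after link 2: o_2 = (1.4142, 1.4142, 2.0000)
after link 3: o_3 = (1.4142, 1.4142, 2.0000)
after link 4: o_4 = (1.7802, 2.7802, 4.8284)
after link 5: o_5 = (1.0731, 4.0050, 4.8284)
after link 6: o_6 = (4.9368, 2.9697, 3.8284)

4.937 2.970 3.828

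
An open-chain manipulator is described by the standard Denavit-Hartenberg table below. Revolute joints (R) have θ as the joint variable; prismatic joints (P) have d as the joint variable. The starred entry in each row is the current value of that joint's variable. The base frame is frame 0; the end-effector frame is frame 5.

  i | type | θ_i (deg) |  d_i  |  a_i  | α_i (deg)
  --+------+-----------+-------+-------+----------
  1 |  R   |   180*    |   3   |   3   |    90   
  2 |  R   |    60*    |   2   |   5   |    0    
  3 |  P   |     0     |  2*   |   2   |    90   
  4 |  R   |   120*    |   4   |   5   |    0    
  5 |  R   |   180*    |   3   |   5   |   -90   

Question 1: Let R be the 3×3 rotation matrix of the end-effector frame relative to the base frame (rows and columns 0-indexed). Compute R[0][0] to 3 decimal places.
-0.250

End-effector x-axis (col 0 of R) = (-0.2500,-0.8660,0.4330)
R[0][0] = -0.2500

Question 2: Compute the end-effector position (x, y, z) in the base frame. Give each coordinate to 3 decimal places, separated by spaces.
after link 1: o_1 = (-3.0000, 0.0000, 3.0000)
after link 2: o_2 = (-5.5000, 2.0000, 7.3301)
after link 3: o_3 = (-6.5000, 4.0000, 9.0622)
after link 4: o_4 = (-8.7141, 8.3301, 4.8971)
after link 5: o_5 = (-12.5622, 4.0000, 5.5622)

-12.562 4.000 5.562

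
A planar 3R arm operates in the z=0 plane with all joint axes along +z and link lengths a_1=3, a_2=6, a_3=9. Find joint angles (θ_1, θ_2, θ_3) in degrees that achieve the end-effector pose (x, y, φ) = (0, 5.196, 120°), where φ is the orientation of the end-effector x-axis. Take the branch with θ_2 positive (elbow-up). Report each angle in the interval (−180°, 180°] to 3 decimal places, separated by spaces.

wrist centre = target − a_3·(cos φ, sin φ) = (4.5000, -2.5982)
cos θ_2 = (27.0008−3²−6²)/(2·3·6) = -0.5000; θ_2 = 119.9985° (elbow-up)
β = atan2(-2.5982,4.5000) = -30.0015°; ψ = atan2(5.1962,0.0001) = 89.9985°
θ_1 = β − ψ = -120.0000°
θ_3 = φ − θ_1 − θ_2 = 120.0015° (wrapped to (-180°,180°])

-120.000 119.999 120.001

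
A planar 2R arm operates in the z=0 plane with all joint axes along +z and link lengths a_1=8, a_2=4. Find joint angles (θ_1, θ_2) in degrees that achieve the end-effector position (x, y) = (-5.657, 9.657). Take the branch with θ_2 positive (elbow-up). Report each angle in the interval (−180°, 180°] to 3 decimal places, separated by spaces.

105.724 44.994

cos θ_2 = (125.2593−8²−4²)/(2·8·4) = 0.7072; θ_2 = 44.9943° (elbow-up)
β = atan2(9.6570,-5.6570) = 120.3615°; ψ = atan2(2.8281,10.8287) = 14.6371°
θ_1 = β − ψ = 105.7244°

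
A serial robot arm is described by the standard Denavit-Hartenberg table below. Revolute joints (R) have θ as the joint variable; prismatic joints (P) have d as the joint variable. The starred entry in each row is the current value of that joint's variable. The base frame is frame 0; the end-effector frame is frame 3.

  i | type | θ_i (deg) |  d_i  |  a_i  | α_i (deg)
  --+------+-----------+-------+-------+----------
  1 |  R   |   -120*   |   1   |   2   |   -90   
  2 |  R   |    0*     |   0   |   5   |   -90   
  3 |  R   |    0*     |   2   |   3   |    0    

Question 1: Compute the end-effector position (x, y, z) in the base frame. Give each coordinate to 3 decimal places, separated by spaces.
after link 1: o_1 = (-1.0000, -1.7321, 1.0000)
after link 2: o_2 = (-3.5000, -6.0622, 1.0000)
after link 3: o_3 = (-5.0000, -8.6603, -1.0000)

-5.000 -8.660 -1.000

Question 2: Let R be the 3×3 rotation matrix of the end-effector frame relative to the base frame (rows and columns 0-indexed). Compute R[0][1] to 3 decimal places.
End-effector y-axis (col 1 of R) = (-0.8660,0.5000,-0.0000)
R[0][1] = -0.8660

-0.866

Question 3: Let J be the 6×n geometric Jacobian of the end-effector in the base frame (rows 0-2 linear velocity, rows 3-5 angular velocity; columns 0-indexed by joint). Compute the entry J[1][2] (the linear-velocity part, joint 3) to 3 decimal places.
1.500

axis z_2 = (0.0000,-0.0000,-1.0000); lever o_n−o_2 = (-1.5000,-2.5981,-2.0000)
cross product → J_v[:, 2] = (-2.5981,1.5000,-0.0000)
J_ω[:, 2] = z_2
entry J[1][2] = 1.5000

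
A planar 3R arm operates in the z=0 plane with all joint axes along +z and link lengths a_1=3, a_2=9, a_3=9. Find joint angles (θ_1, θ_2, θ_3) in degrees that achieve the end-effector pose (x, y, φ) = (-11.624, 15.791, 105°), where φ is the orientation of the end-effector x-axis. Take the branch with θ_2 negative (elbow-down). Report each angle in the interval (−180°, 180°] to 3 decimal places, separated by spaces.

wrist centre = target − a_3·(cos φ, sin φ) = (-9.2946, 7.0977)
cos θ_2 = (136.7670−3²−9²)/(2·3·9) = 0.8661; θ_2 = -29.9965° (elbow-down)
β = atan2(7.0977,-9.2946) = 142.6335°; ψ = atan2(-4.4995,10.7945) = -22.6281°
θ_1 = β − ψ = 165.2616°
θ_3 = φ − θ_1 − θ_2 = -30.2651° (wrapped to (-180°,180°])

165.262 -29.997 -30.265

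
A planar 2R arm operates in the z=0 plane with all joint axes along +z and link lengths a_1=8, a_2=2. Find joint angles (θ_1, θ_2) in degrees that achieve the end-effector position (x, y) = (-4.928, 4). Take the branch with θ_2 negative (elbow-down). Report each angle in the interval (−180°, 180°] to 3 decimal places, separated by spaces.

cos θ_2 = (40.2852−8²−2²)/(2·8·2) = -0.8661; θ_2 = -150.0072° (elbow-down)
β = atan2(4.0000,-4.9280) = 140.9342°; ψ = atan2(-0.9998,6.2678) = -9.0629°
θ_1 = β − ψ = 149.9971°

149.997 -150.007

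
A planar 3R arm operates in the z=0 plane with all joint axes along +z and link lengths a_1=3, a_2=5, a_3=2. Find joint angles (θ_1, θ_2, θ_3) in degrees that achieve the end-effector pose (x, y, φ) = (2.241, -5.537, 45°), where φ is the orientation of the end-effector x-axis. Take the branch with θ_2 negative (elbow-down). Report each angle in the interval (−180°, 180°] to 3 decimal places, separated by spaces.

-45.008 -59.994 150.002

wrist centre = target − a_3·(cos φ, sin φ) = (0.8268, -6.9512)
cos θ_2 = (49.0029−3²−5²)/(2·3·5) = 0.5001; θ_2 = -59.9935° (elbow-down)
β = atan2(-6.9512,0.8268) = -83.2170°; ψ = atan2(-4.3298,5.5005) = -38.2089°
θ_1 = β − ψ = -45.0081°
θ_3 = φ − θ_1 − θ_2 = 150.0016° (wrapped to (-180°,180°])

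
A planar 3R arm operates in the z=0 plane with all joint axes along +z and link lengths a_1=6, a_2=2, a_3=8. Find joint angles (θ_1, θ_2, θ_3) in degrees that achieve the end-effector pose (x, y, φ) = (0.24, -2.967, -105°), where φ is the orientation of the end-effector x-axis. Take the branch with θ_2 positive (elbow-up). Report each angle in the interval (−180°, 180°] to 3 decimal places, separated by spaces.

wrist centre = target − a_3·(cos φ, sin φ) = (2.3106, 4.7604)
cos θ_2 = (28.0001−6²−2²)/(2·6·2) = -0.5000; θ_2 = 119.9997° (elbow-up)
β = atan2(4.7604,2.3106) = 64.1095°; ψ = atan2(1.7321,5.0000) = 19.1066°
θ_1 = β − ψ = 45.0029°
θ_3 = φ − θ_1 − θ_2 = 89.9975° (wrapped to (-180°,180°])

45.003 120.000 89.997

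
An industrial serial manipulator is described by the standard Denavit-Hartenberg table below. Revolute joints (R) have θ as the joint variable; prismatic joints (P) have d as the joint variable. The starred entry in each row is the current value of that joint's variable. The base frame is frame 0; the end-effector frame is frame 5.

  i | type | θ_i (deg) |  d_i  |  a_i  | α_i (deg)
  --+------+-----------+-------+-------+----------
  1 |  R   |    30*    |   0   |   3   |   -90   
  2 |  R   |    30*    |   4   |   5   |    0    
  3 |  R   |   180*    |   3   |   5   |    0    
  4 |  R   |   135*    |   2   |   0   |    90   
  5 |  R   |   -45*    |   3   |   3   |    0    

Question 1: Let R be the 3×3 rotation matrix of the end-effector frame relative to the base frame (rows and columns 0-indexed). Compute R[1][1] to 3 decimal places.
End-effector y-axis (col 1 of R) = (0.2380,0.9539,0.1830)
R[1][1] = 0.9539

0.954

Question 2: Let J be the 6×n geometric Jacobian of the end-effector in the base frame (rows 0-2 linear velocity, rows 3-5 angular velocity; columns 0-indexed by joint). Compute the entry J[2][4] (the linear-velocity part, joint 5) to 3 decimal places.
axis z_4 = (-0.2241,-0.1294,0.9659); lever o_n−o_4 = (2.1627,-1.2008,3.4468)
cross product → J_v[:, 4] = (0.7139,2.8616,0.5490)
J_ω[:, 4] = z_4
entry J[2][4] = 0.5490

0.549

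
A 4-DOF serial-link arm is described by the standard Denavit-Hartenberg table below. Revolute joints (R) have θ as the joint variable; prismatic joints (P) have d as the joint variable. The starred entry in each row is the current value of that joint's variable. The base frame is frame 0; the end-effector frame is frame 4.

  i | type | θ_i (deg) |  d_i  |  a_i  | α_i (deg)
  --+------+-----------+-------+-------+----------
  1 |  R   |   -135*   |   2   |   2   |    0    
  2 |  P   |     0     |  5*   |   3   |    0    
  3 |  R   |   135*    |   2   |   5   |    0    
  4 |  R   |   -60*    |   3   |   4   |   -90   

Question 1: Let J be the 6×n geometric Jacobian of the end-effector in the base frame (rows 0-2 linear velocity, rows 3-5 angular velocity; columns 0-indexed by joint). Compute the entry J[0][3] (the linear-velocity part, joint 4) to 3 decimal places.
3.464

axis z_3 = (0.0000,0.0000,1.0000); lever o_n−o_3 = (2.0000,-3.4641,3.0000)
cross product → J_v[:, 3] = (3.4641,2.0000,-0.0000)
J_ω[:, 3] = z_3
entry J[0][3] = 3.4641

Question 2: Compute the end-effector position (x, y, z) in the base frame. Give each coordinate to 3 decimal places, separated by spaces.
3.464 -7.000 12.000

after link 1: o_1 = (-1.4142, -1.4142, 2.0000)
after link 2: o_2 = (-3.5355, -3.5355, 7.0000)
after link 3: o_3 = (1.4645, -3.5355, 9.0000)
after link 4: o_4 = (3.4645, -6.9996, 12.0000)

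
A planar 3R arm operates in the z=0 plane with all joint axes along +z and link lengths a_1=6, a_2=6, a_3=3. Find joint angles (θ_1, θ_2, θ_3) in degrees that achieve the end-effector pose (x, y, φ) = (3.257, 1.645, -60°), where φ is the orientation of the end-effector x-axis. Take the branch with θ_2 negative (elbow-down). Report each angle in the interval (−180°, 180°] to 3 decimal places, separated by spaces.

135.005 -134.997 -60.008

wrist centre = target − a_3·(cos φ, sin φ) = (1.7570, 4.2431)
cos θ_2 = (21.0907−6²−6²)/(2·6·6) = -0.7071; θ_2 = -134.9973° (elbow-down)
β = atan2(4.2431,1.7570) = 67.5062°; ψ = atan2(-4.2428,1.7576) = -67.4986°
θ_1 = β − ψ = 135.0049°
θ_3 = φ − θ_1 − θ_2 = -60.0076° (wrapped to (-180°,180°])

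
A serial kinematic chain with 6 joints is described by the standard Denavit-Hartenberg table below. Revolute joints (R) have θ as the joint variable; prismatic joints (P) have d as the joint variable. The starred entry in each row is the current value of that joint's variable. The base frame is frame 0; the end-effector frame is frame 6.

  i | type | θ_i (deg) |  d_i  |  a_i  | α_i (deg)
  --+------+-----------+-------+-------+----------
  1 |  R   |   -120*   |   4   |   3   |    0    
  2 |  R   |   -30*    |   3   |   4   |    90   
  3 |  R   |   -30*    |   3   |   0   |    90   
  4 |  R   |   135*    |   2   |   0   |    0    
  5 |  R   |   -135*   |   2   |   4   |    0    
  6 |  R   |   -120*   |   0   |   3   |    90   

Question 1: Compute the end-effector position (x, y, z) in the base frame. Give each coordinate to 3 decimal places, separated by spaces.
-5.308 -4.333 2.286

after link 1: o_1 = (-1.5000, -2.5981, 4.0000)
after link 2: o_2 = (-4.9641, -4.5981, 7.0000)
after link 3: o_3 = (-6.4641, -2.0000, 7.0000)
after link 4: o_4 = (-5.5981, -1.5000, 5.2679)
after link 5: o_5 = (-7.7321, -2.7321, 1.5359)
after link 6: o_6 = (-5.3080, -4.3325, 2.2859)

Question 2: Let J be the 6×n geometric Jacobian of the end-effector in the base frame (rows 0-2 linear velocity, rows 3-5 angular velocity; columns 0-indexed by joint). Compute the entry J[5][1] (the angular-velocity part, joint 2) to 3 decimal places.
1.000

axis z_1 = (0.0000,0.0000,1.0000); lever o_n−o_1 = (-3.8080,-1.7345,-1.7141)
cross product → J_v[:, 1] = (1.7345,-3.8080,0.0000)
J_ω[:, 1] = z_1
entry J[5][1] = 1.0000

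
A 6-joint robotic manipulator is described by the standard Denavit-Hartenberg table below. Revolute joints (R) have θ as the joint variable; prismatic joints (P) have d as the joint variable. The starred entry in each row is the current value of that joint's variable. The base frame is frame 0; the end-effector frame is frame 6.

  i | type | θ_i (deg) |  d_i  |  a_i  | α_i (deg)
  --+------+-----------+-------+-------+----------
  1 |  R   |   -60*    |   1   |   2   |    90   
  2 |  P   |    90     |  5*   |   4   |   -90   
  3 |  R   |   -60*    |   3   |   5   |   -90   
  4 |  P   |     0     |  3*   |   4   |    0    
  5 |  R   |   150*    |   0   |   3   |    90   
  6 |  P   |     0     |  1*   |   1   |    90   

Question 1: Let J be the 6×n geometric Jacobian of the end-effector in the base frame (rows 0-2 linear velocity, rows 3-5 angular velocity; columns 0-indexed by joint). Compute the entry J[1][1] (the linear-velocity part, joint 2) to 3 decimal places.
-0.500

prismatic axis z_1 = (-0.8660,-0.5000,0.0000)
J_v[:, 1] = z_1; J_ω[:, 1] = (0,0,0)
entry J[1][1] = -0.5000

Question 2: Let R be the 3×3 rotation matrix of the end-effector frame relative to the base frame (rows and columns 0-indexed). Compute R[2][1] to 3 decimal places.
0.250

End-effector y-axis (col 1 of R) = (0.0580,-0.9665,0.2500)
R[2][1] = 0.2500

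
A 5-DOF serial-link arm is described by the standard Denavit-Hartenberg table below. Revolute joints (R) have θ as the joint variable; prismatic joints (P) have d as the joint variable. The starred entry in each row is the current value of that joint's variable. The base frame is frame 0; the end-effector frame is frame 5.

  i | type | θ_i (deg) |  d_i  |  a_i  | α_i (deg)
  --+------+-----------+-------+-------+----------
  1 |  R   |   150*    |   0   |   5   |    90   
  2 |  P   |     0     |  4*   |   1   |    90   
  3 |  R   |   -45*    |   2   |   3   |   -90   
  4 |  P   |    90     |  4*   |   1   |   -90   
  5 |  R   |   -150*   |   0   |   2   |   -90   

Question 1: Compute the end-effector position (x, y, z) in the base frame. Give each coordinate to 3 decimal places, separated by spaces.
after link 1: o_1 = (-4.3301, 2.5000, 0.0000)
after link 2: o_2 = (-3.1962, 6.4641, 0.0000)
after link 3: o_3 = (-6.0939, 5.6876, -2.0000)
after link 4: o_4 = (-7.1292, 9.5513, -1.0000)
after link 5: o_5 = (-7.3880, 10.5173, -2.7321)

-7.388 10.517 -2.732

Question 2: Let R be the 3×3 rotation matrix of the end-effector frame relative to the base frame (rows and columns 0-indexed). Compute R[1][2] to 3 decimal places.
End-effector z-axis (col 2 of R) = (-0.2241,0.8365,0.5000)
R[1][2] = 0.8365

0.837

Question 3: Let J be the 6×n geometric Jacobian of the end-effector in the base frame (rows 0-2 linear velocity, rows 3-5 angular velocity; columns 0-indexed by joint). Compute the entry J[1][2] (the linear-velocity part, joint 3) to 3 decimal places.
4.192

axis z_2 = (0.0000,0.0000,-1.0000); lever o_n−o_2 = (-4.1919,4.0532,-2.7321)
cross product → J_v[:, 2] = (4.0532,4.1919,0.0000)
J_ω[:, 2] = z_2
entry J[1][2] = 4.1919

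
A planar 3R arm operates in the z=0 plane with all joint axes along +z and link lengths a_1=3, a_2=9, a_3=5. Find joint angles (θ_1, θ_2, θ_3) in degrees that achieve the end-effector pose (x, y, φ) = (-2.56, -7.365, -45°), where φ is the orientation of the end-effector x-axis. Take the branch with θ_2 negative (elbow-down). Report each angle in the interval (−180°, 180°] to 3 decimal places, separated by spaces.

-30.008 -134.994 120.002

wrist centre = target − a_3·(cos φ, sin φ) = (-6.0955, -3.8295)
cos θ_2 = (51.8203−3²−9²)/(2·3·9) = -0.7070; θ_2 = -134.9938° (elbow-down)
β = atan2(-3.8295,-6.0955) = -147.8613°; ψ = atan2(-6.3646,-3.3633) = -117.8534°
θ_1 = β − ψ = -30.0079°
θ_3 = φ − θ_1 − θ_2 = 120.0017° (wrapped to (-180°,180°])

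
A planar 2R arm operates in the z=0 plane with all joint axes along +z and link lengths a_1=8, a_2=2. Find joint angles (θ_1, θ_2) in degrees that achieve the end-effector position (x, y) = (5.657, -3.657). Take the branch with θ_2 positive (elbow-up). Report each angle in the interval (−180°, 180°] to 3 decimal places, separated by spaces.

-45.001 134.993

cos θ_2 = (45.3753−8²−2²)/(2·8·2) = -0.7070; θ_2 = 134.9931° (elbow-up)
β = atan2(-3.6570,5.6570) = -32.8809°; ψ = atan2(1.4144,6.5860) = 12.1206°
θ_1 = β − ψ = -45.0015°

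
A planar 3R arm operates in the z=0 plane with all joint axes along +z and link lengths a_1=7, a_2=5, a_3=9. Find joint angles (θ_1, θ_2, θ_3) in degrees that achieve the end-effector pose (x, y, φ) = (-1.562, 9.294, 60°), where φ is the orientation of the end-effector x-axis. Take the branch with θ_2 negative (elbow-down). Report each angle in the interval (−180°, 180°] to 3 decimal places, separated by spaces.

wrist centre = target − a_3·(cos φ, sin φ) = (-6.0620, 1.4998)
cos θ_2 = (38.9972−7²−5²)/(2·7·5) = -0.5000; θ_2 = -120.0027° (elbow-down)
β = atan2(1.4998,-6.0620) = 166.1038°; ψ = atan2(-4.3300,4.4998) = -43.8984°
θ_1 = β − ψ = 210.0022°
θ_3 = φ − θ_1 − θ_2 = -29.9995° (wrapped to (-180°,180°])

-149.998 -120.003 -29.999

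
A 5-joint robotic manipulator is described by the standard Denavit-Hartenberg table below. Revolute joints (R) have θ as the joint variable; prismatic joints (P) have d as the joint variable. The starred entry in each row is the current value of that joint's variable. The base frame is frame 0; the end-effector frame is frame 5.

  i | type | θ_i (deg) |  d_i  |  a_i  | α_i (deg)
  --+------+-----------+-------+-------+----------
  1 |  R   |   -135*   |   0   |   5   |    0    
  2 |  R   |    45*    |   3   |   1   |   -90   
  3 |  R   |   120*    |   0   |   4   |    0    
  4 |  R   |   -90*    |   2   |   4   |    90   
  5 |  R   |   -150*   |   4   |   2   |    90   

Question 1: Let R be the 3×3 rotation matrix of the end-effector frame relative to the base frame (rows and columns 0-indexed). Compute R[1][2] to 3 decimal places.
End-effector z-axis (col 2 of R) = (0.8660,0.4330,0.2500)
R[1][2] = 0.4330

0.433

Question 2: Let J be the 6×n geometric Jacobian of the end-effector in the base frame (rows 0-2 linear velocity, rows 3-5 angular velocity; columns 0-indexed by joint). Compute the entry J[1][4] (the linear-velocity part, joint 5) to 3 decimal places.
axis z_4 = (0.0000,-0.5000,0.8660); lever o_n−o_4 = (-1.0000,-0.5000,4.3301)
cross product → J_v[:, 4] = (-1.7321,-0.8660,-0.5000)
J_ω[:, 4] = z_4
entry J[1][4] = -0.8660

-0.866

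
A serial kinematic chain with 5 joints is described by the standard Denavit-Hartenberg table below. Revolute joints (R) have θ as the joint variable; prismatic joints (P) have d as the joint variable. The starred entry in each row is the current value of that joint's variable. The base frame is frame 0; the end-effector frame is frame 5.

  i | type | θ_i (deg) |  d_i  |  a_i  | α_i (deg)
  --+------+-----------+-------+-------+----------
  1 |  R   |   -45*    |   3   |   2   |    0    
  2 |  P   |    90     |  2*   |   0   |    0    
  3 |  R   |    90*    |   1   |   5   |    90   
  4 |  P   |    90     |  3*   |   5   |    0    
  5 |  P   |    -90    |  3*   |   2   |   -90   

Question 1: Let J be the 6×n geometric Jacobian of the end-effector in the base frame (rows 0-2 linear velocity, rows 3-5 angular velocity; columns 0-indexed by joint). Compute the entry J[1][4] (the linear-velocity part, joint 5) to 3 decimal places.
prismatic axis z_4 = (0.7071,0.7071,0.0000)
J_v[:, 4] = z_4; J_ω[:, 4] = (0,0,0)
entry J[1][4] = 0.7071

0.707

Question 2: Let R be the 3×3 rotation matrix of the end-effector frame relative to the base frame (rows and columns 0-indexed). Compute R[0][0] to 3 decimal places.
End-effector x-axis (col 0 of R) = (-0.7071,0.7071,0.0000)
R[0][0] = -0.7071

-0.707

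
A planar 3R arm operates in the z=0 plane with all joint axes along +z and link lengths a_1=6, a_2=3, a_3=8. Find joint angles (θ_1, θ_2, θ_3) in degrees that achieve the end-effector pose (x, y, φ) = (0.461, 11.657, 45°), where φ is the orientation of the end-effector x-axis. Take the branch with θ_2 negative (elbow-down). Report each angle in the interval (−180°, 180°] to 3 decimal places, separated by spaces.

wrist centre = target − a_3·(cos φ, sin φ) = (-5.1959, 6.0001)
cos θ_2 = (62.9987−6²−3²)/(2·6·3) = 0.5000; θ_2 = -60.0025° (elbow-down)
β = atan2(6.0001,-5.1959) = 130.8911°; ψ = atan2(-2.5981,7.4999) = -19.1073°
θ_1 = β − ψ = 149.9984°
θ_3 = φ − θ_1 − θ_2 = -44.9959° (wrapped to (-180°,180°])

149.998 -60.002 -44.996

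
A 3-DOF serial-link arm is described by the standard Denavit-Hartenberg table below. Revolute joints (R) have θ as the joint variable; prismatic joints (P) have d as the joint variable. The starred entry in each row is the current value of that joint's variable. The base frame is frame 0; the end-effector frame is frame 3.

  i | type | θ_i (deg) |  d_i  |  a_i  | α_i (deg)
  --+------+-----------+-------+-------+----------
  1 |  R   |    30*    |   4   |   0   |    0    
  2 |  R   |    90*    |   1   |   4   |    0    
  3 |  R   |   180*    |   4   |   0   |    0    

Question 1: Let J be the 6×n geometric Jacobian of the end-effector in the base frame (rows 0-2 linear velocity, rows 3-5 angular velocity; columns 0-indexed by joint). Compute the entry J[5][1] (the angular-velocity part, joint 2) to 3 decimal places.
1.000

axis z_1 = (0.0000,0.0000,1.0000); lever o_n−o_1 = (-2.0000,3.4641,5.0000)
cross product → J_v[:, 1] = (-3.4641,-2.0000,0.0000)
J_ω[:, 1] = z_1
entry J[5][1] = 1.0000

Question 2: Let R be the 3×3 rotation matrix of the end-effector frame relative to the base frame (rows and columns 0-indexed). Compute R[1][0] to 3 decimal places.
End-effector x-axis (col 0 of R) = (0.5000,-0.8660,0.0000)
R[1][0] = -0.8660

-0.866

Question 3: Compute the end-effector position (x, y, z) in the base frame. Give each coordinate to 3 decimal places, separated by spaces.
-2.000 3.464 9.000

after link 1: o_1 = (0.0000, 0.0000, 4.0000)
after link 2: o_2 = (-2.0000, 3.4641, 5.0000)
after link 3: o_3 = (-2.0000, 3.4641, 9.0000)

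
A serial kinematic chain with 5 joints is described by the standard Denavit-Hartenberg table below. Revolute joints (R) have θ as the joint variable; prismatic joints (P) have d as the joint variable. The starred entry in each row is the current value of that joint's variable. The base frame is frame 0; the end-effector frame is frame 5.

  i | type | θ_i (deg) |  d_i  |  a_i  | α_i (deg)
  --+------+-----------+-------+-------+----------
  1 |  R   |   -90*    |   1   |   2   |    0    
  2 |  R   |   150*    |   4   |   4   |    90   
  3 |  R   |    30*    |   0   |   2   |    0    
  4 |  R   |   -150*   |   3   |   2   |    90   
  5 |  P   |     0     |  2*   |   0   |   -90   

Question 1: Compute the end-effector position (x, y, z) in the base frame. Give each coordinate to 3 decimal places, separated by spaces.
4.098 -0.902 5.268

after link 1: o_1 = (0.0000, -2.0000, 1.0000)
after link 2: o_2 = (2.0000, 1.4641, 5.0000)
after link 3: o_3 = (2.8660, 2.9641, 6.0000)
after link 4: o_4 = (4.9641, 0.5981, 4.2679)
after link 5: o_5 = (4.0981, -0.9019, 5.2679)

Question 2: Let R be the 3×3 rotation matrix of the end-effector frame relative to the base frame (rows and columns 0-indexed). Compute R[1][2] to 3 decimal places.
End-effector z-axis (col 2 of R) = (0.8660,-0.5000,0.0000)
R[1][2] = -0.5000

-0.500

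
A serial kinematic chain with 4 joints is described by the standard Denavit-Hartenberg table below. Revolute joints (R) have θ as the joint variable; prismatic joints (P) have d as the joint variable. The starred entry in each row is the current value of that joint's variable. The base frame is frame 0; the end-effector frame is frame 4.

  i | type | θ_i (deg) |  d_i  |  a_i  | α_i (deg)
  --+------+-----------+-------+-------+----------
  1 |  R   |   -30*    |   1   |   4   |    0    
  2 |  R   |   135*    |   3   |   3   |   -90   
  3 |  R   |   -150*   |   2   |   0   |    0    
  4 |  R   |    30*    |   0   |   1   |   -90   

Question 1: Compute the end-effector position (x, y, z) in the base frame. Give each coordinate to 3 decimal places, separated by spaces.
after link 1: o_1 = (3.4641, -2.0000, 1.0000)
after link 2: o_2 = (2.6876, 0.8978, 4.0000)
after link 3: o_3 = (0.7558, 0.3801, 4.0000)
after link 4: o_4 = (0.8852, -0.1028, 4.8660)

0.885 -0.103 4.866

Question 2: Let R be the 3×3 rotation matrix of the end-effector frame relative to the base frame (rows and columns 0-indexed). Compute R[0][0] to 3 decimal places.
0.129

End-effector x-axis (col 0 of R) = (0.1294,-0.4830,0.8660)
R[0][0] = 0.1294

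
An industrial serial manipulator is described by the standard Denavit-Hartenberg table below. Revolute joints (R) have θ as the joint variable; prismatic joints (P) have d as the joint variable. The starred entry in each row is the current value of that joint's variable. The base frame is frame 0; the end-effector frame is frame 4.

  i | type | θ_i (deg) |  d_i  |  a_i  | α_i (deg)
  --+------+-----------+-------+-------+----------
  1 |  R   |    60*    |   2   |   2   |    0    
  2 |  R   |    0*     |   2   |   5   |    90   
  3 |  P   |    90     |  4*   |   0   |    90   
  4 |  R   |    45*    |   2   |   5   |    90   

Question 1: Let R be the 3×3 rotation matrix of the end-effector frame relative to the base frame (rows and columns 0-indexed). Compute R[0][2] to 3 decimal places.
End-effector z-axis (col 2 of R) = (-0.6124,0.3536,0.7071)
R[0][2] = -0.6124

-0.612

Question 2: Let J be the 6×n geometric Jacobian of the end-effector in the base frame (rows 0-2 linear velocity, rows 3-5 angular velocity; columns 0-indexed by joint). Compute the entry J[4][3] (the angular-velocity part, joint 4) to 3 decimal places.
axis z_3 = (0.5000,0.8660,-0.0000); lever o_n−o_3 = (4.0619,-0.0357,3.5355)
cross product → J_v[:, 3] = (3.0619,-1.7678,-3.5355)
J_ω[:, 3] = z_3
entry J[4][3] = 0.8660

0.866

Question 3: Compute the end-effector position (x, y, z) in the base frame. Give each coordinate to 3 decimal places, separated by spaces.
11.026 4.026 7.536

after link 1: o_1 = (1.0000, 1.7321, 2.0000)
after link 2: o_2 = (3.5000, 6.0622, 4.0000)
after link 3: o_3 = (6.9641, 4.0622, 4.0000)
after link 4: o_4 = (11.0260, 4.0265, 7.5355)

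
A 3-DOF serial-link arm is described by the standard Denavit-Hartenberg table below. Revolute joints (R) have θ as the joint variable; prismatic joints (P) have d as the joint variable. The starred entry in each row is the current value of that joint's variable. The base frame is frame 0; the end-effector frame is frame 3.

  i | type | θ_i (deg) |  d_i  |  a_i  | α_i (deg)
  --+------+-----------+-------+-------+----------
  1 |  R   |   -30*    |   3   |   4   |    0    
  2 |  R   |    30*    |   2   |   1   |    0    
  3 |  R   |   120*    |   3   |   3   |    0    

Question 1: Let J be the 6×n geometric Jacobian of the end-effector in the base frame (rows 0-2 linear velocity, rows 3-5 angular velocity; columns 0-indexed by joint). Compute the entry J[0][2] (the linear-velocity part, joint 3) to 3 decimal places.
-2.598

axis z_2 = (0.0000,0.0000,1.0000); lever o_n−o_2 = (-1.5000,2.5981,3.0000)
cross product → J_v[:, 2] = (-2.5981,-1.5000,0.0000)
J_ω[:, 2] = z_2
entry J[0][2] = -2.5981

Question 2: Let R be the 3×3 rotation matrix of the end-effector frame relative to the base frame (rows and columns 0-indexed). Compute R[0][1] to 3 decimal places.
-0.866

End-effector y-axis (col 1 of R) = (-0.8660,-0.5000,0.0000)
R[0][1] = -0.8660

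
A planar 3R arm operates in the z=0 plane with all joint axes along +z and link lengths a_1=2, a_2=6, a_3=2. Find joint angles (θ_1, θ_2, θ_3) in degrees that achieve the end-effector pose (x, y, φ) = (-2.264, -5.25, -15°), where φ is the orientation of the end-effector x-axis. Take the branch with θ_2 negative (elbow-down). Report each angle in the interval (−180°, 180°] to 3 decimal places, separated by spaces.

wrist centre = target − a_3·(cos φ, sin φ) = (-4.1959, -4.7324)
cos θ_2 = (40.0004−2²−6²)/(2·2·6) = 0.0000; θ_2 = -89.9990° (elbow-down)
β = atan2(-4.7324,-4.1959) = -131.5611°; ψ = atan2(-6.0000,2.0001) = -71.5641°
θ_1 = β − ψ = -59.9970°
θ_3 = φ − θ_1 − θ_2 = 134.9960° (wrapped to (-180°,180°])

-59.997 -89.999 134.996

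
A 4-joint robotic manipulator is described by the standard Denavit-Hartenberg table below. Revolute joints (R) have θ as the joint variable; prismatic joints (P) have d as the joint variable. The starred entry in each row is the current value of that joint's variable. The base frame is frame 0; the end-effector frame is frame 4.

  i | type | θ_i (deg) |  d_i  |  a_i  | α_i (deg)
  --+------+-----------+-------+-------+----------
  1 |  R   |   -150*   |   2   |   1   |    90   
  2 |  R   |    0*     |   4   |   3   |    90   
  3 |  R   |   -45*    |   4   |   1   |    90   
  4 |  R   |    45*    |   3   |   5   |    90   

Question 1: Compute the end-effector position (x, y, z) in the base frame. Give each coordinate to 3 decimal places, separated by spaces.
after link 1: o_1 = (-0.8660, -0.5000, 2.0000)
after link 2: o_2 = (-5.4641, 1.4641, 2.0000)
after link 3: o_3 = (-5.7229, 0.4982, -2.0000)
after link 4: o_4 = (-3.7402, -3.6933, -5.5355)

-3.740 -3.693 -5.536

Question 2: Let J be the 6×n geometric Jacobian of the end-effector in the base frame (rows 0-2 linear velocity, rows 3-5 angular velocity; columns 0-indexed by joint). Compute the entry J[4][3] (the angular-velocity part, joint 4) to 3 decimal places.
-0.259

axis z_3 = (0.9659,-0.2588,-0.0000); lever o_n−o_3 = (1.9827,-4.1915,-3.5355)
cross product → J_v[:, 3] = (0.9151,3.4151,-3.5355)
J_ω[:, 3] = z_3
entry J[4][3] = -0.2588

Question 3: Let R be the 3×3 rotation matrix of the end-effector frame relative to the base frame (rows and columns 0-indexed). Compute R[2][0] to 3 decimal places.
End-effector x-axis (col 0 of R) = (-0.1830,-0.6830,-0.7071)
R[2][0] = -0.7071

-0.707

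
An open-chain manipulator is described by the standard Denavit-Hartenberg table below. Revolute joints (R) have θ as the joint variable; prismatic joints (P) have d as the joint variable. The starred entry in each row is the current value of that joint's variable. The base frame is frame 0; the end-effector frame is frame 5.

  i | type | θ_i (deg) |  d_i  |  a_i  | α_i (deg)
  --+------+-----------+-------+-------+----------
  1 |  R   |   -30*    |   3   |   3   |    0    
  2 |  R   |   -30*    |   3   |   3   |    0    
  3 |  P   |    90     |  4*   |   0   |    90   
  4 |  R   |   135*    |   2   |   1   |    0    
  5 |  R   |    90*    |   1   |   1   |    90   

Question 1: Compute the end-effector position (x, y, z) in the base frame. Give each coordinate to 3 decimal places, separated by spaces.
after link 1: o_1 = (2.5981, -1.5000, 3.0000)
after link 2: o_2 = (4.0981, -4.0981, 6.0000)
after link 3: o_3 = (4.0981, -4.0981, 10.0000)
after link 4: o_4 = (4.4857, -6.1837, 10.7071)
after link 5: o_5 = (4.3733, -7.4033, 10.0000)

4.373 -7.403 10.000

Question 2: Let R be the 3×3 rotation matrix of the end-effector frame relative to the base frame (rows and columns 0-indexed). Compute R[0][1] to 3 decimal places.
End-effector y-axis (col 1 of R) = (0.5000,-0.8660,0.0000)
R[0][1] = 0.5000

0.500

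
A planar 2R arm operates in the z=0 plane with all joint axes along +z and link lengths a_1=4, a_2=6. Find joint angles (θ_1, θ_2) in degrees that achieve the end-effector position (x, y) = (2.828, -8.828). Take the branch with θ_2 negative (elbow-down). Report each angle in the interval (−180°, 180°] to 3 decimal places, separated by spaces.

-44.991 -45.017

cos θ_2 = (85.9312−4²−6²)/(2·4·6) = 0.7069; θ_2 = -45.0168° (elbow-down)
β = atan2(-8.8280,2.8280) = -72.2374°; ψ = atan2(-4.2439,8.2414) = -27.2461°
θ_1 = β − ψ = -44.9913°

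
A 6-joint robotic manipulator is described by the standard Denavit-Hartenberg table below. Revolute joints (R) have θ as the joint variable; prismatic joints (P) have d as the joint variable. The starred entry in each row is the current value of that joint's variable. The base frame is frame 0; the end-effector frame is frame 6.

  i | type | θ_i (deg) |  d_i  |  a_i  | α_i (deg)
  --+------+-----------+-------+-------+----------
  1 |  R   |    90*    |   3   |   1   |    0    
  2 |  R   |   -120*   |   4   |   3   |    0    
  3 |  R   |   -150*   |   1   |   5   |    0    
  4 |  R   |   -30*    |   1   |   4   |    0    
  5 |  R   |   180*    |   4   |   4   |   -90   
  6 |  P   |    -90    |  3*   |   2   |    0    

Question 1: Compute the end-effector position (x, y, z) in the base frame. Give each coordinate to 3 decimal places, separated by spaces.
-0.902 2.098 15.000

after link 1: o_1 = (0.0000, 1.0000, 3.0000)
after link 2: o_2 = (2.5981, -0.5000, 7.0000)
after link 3: o_3 = (-2.4019, -0.5000, 8.0000)
after link 4: o_4 = (-5.8660, 1.5000, 9.0000)
after link 5: o_5 = (-2.4019, -0.5000, 13.0000)
after link 6: o_6 = (-0.9019, 2.0981, 15.0000)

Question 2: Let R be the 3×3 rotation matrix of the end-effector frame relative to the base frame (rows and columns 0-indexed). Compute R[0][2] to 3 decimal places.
0.500

End-effector z-axis (col 2 of R) = (0.5000,0.8660,0.0000)
R[0][2] = 0.5000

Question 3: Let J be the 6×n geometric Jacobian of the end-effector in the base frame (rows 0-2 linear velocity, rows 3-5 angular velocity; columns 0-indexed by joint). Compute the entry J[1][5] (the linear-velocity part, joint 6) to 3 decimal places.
0.866

prismatic axis z_5 = (0.5000,0.8660,0.0000)
J_v[:, 5] = z_5; J_ω[:, 5] = (0,0,0)
entry J[1][5] = 0.8660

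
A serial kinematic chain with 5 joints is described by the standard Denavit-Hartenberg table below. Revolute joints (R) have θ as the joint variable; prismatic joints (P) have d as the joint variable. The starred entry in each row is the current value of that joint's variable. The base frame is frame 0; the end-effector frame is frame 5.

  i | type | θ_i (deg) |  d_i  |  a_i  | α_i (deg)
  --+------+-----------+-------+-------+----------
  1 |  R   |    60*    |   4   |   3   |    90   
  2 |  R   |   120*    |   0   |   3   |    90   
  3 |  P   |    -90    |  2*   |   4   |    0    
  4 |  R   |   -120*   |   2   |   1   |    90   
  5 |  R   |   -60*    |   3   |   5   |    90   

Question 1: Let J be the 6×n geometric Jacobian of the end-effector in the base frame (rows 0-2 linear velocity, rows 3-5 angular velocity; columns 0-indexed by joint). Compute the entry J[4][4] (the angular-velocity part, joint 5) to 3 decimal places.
-0.650

axis z_4 = (0.6250,-0.6495,0.4330); lever o_n−o_4 = (1.6238,-4.8837,-2.7410)
cross product → J_v[:, 4] = (3.8950,2.4163,-1.9976)
J_ω[:, 4] = z_4
entry J[4][4] = -0.6495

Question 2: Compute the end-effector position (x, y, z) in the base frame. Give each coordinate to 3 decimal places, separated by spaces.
after link 1: o_1 = (1.5000, 2.5981, 4.0000)
after link 2: o_2 = (0.7500, 1.2990, 6.5981)
after link 3: o_3 = (-1.8481, 4.7990, 7.5981)
after link 4: o_4 = (-0.3325, 6.4240, 7.8481)
after link 5: o_5 = (1.2913, 1.5404, 5.1071)

1.291 1.540 5.107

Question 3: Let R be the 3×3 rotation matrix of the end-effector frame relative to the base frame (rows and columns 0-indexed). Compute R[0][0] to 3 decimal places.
End-effector x-axis (col 0 of R) = (-0.0502,-0.5870,-0.8080)
R[0][0] = -0.0502

-0.050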